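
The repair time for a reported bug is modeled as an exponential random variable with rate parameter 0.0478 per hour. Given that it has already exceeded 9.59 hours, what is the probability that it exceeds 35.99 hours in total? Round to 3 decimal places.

0.283

By the memoryless property, P(X > 9.59+26.4 | X > 9.59) = P(X > 26.4).
P(X > 26.4) = e^(−1.2619) ≈ 0.283.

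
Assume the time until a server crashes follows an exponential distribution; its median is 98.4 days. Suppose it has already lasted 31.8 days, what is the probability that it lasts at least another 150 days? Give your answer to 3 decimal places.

0.348

For an exponential, median = ln(2)/λ, so λ = ln 2 / 98.4 = 0.00704418 per day.
P(X > s+t | X > s) = e^(−λ(s+t))/e^(−λs) = e^(−λt), independent of s = 31.8.
P(X > 150) = e^(−1.0566) ≈ 0.348.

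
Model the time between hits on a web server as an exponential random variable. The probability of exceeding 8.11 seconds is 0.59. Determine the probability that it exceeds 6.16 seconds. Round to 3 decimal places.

e^(−λ·8.11) = 0.59 ⇒ λ = −ln(0.59)/8.11 = 0.0650595.
P(X > 6.16) = e^(−0.0650595·6.16) = e^(−0.40077) ≈ 0.670.

0.670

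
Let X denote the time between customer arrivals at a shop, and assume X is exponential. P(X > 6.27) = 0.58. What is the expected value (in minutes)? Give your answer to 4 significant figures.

11.51

e^(−λ·6.27) = 0.58 ⇒ λ = −ln(0.58)/6.27 = 0.0868783.
Mean = 1/λ = 11.5103 minutes.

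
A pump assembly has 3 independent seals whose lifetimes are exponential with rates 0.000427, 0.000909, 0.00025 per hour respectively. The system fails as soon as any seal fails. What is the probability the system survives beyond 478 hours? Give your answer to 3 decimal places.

The time to first failure is exponential with rate Σλ = 0.000427 + 0.000909 + 0.00025 = 0.001586.
P(min > 478) = e^(−0.001586·478) = e^(−0.75811) ≈ 0.469.

0.469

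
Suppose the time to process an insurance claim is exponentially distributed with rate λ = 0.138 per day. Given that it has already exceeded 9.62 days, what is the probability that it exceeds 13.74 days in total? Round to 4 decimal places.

0.5663

The exponential is memoryless, so the remaining time is again Exp(λ): the condition X > 9.62 is irrelevant.
P(X > 4.12) = e^(−0.56856) ≈ 0.5663.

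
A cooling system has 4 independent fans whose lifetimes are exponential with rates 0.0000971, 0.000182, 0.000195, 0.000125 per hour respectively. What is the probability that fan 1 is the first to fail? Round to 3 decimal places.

The time to first failure is exponential with rate Σλ = 0.0000971 + 0.000182 + 0.000195 + 0.000125 = 0.0005991.
P(fan 1 first) = λ_1/Σλ = 0.0000971/0.0005991 ≈ 0.162.

0.162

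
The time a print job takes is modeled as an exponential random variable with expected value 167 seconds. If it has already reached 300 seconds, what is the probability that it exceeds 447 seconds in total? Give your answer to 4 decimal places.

0.4147

The rate is λ = 1/167 = 0.00598802 per second.
P(X > s+t | X > s) = e^(−λ(s+t))/e^(−λs) = e^(−λt), independent of s = 300.
P(X > 147) = e^(−0.88024) ≈ 0.4147.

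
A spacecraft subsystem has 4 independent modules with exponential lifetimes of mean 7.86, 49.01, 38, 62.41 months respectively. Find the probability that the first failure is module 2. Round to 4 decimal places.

0.1074

Rates: λ_i = 1/mean_i → 0.127226, 0.020404, 0.0263158, 0.0160231; Σλ = 0.189969.
P(module 2 first) = λ_2/Σλ = 0.020404/0.189969 ≈ 0.1074.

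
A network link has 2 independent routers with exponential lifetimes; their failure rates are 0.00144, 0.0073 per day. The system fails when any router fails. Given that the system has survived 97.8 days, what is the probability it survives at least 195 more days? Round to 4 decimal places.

Time to first failure ~ Exp(Σλ) with Σλ = 0.00874.
By memorylessness, P(T > 97.8+195 | T > 97.8) = P(T > 195) = e^(−0.00874·195) ≈ 0.1819.

0.1819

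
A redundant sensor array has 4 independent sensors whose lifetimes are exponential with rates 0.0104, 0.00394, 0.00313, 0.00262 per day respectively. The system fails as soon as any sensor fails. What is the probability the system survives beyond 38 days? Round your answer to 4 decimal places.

The time to first failure is exponential with rate Σλ = 0.0104 + 0.00394 + 0.00313 + 0.00262 = 0.02009.
P(min > 38) = e^(−0.02009·38) = e^(−0.76342) ≈ 0.4661.

0.4661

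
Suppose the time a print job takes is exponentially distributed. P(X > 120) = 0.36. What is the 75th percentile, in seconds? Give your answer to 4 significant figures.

162.8

e^(−λ·120) = 0.36 ⇒ λ = −ln(0.36)/120 = 0.00851376.
75th percentile: 1 − e^(−λt) = 0.75, t = −ln(0.25)/λ = 162.83 seconds.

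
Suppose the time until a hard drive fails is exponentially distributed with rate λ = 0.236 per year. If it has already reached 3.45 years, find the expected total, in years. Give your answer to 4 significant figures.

By memorylessness, E[X | X > 3.45] = 3.45 + 1/λ = 3.45 + 4.23729 = 7.68729 years.

7.687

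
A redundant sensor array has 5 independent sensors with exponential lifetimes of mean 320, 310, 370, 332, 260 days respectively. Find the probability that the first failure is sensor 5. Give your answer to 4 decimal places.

Rates: λ_i = 1/mean_i → 0.003125, 0.00322581, 0.0027027, 0.00301205, 0.00384615; Σλ = 0.0159117.
P(sensor 5 first) = λ_5/Σλ = 0.00384615/0.0159117 ≈ 0.2417.

0.2417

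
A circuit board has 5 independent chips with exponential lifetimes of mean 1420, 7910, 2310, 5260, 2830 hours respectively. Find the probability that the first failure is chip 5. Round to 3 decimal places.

Rates: λ_i = 1/mean_i → 0.000704225, 0.000126422, 0.0004329, 0.000190114, 0.000353357; Σλ = 0.00180702.
P(chip 5 first) = λ_5/Σλ = 0.000353357/0.00180702 ≈ 0.196.

0.196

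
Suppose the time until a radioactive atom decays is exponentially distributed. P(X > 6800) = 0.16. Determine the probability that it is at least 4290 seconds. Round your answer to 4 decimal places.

e^(−λ·6800) = 0.16 ⇒ λ = −ln(0.16)/6800 = 0.000269497.
P(X > 4290) = e^(−0.000269497·4290) = e^(−1.1561) ≈ 0.3147.

0.3147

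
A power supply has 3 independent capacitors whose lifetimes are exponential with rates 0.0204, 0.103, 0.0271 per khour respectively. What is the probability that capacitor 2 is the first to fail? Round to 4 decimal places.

0.6844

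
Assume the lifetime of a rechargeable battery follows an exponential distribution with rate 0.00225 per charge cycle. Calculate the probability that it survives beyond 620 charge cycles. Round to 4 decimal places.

0.2478

P(X > 620) = e^(−λ·620) = e^(−1.395) ≈ 0.2478.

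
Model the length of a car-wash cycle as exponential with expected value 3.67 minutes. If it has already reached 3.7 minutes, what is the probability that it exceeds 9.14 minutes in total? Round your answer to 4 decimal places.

The rate is λ = 1/3.67 = 0.27248 per minute.
By the memoryless property, P(X > 3.7+5.44 | X > 3.7) = P(X > 5.44).
P(X > 5.44) = e^(−1.4823) ≈ 0.2271.

0.2271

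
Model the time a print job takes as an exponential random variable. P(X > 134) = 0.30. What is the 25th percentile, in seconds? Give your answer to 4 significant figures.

32.02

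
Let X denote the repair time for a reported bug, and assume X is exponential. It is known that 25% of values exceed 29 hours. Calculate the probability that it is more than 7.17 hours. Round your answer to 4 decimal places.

0.7098

e^(−λ·29) = 0.25 ⇒ λ = −ln(0.25)/29 = 0.0478033.
P(X > 7.17) = e^(−0.0478033·7.17) = e^(−0.34275) ≈ 0.7098.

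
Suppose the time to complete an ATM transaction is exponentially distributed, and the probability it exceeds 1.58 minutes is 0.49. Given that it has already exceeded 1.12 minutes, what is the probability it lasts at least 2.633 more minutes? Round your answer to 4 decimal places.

0.3046

From e^(−λ·1.58) = 0.49, λ = −ln(0.49)/1.58 = 0.451487.
Memoryless: P(X > 1.12+2.633 | X > 1.12) = P(X > 2.633) = e^(−0.451487·2.633) ≈ 0.3046.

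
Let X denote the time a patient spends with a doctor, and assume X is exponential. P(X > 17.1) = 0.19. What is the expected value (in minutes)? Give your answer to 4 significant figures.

e^(−λ·17.1) = 0.19 ⇒ λ = −ln(0.19)/17.1 = 0.0971188.
Mean = 1/λ = 10.2967 minutes.

10.30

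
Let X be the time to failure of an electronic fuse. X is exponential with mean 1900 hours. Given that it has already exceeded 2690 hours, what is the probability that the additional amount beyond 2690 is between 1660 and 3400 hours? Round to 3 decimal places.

0.250

The rate is λ = 1/1900 = 0.000526316 per hour.
Memoryless: the residual past 2690 is again Exp(λ).
P(1660 < residual < 3400) = e^(−λ·1660) − e^(−λ·3400) = 0.41741 − 0.16705 ≈ 0.250.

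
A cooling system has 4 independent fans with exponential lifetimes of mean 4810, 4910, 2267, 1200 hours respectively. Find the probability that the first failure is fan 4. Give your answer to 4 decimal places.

Rates: λ_i = 1/mean_i → 0.0002079, 0.000203666, 0.000441112, 0.000833333; Σλ = 0.00168601.
P(fan 4 first) = λ_4/Σλ = 0.000833333/0.00168601 ≈ 0.4943.

0.4943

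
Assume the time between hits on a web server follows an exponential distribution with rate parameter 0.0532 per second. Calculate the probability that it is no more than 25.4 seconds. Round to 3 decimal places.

0.741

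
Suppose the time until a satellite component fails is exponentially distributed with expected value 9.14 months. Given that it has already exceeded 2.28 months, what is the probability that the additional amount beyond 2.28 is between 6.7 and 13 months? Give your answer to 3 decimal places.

The rate is λ = 1/9.14 = 0.109409 per month.
Memoryless: the residual past 2.28 is again Exp(λ).
P(6.7 < residual < 13) = e^(−λ·6.7) − e^(−λ·13) = 0.48045 − 0.24115 ≈ 0.239.

0.239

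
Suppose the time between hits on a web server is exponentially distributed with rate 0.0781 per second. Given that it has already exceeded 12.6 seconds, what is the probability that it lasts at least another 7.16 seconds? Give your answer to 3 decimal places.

The exponential is memoryless, so the remaining time is again Exp(λ): the condition X > 12.6 is irrelevant.
P(X > 7.16) = e^(−0.5592) ≈ 0.572.

0.572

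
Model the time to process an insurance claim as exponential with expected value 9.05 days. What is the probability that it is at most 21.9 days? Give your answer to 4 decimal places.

The rate is λ = 1/9.05 = 0.110497 per day.
P(X ≤ 21.9) = 1 − e^(−λ·21.9) = 1 − e^(−2.4199) ≈ 0.9111.

0.9111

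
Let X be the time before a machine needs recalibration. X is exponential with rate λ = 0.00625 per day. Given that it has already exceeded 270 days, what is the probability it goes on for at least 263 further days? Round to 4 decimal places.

P(X > s+t | X > s) = e^(−λ(s+t))/e^(−λs) = e^(−λt), independent of s = 270.
P(X > 263) = e^(−1.6438) ≈ 0.1933.

0.1933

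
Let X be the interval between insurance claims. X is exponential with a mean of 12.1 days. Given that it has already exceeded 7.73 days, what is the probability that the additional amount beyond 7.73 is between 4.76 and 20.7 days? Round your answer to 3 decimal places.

0.494

The rate is λ = 1/12.1 = 0.0826446 per day.
Memoryless: the residual past 7.73 is again Exp(λ).
P(4.76 < residual < 20.7) = e^(−λ·4.76) − e^(−λ·20.7) = 0.67477 − 0.18073 ≈ 0.494.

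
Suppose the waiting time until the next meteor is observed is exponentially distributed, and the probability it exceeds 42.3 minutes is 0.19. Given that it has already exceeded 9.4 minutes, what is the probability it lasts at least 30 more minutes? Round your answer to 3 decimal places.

0.308

From e^(−λ·42.3) = 0.19, λ = −ln(0.19)/42.3 = 0.0392608.
Memoryless: P(X > 9.4+30 | X > 9.4) = P(X > 30) = e^(−0.0392608·30) ≈ 0.308.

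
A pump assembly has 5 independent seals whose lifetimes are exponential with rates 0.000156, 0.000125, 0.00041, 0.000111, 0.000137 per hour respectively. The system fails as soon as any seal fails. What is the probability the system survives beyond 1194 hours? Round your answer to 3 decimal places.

The time to first failure is exponential with rate Σλ = 0.000156 + 0.000125 + 0.00041 + 0.000111 + 0.000137 = 0.000939.
P(min > 1194) = e^(−0.000939·1194) = e^(−1.1212) ≈ 0.326.

0.326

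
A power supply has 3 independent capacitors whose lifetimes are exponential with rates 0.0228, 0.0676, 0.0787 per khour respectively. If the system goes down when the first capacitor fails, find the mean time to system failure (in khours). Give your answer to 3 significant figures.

The time to first failure is exponential with rate Σλ = 0.0228 + 0.0676 + 0.0787 = 0.1691.
E[min] = 1/Σλ = 1/0.1691 = 5.91366 khours.

5.91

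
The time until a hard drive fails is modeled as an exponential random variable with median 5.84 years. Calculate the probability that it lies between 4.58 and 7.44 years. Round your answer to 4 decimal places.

0.1671

For an exponential, median = ln(2)/λ, so λ = ln 2 / 5.84 = 0.11869 per year.
P(4.58 < X < 7.44) = e^(−λ·4.58) − e^(−λ·7.44) = 0.58066 − 0.41352 ≈ 0.1671.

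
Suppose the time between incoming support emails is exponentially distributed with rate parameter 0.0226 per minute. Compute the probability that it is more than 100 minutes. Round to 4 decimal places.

P(X > 100) = e^(−λ·100) = e^(−2.26) ≈ 0.1044.

0.1044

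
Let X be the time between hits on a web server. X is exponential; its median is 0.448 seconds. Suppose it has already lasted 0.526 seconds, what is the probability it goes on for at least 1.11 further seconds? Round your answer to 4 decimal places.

0.1795

For an exponential, median = ln(2)/λ, so λ = ln 2 / 0.448 = 1.5472 per second.
By the memoryless property, P(X > 0.526+1.11 | X > 0.526) = P(X > 1.11).
P(X > 1.11) = e^(−1.7174) ≈ 0.1795.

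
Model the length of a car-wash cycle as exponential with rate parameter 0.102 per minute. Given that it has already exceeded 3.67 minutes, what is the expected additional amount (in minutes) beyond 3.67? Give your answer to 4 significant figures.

9.804

By memorylessness, the remaining amount past any threshold is again Exp(λ) with mean 1/λ = 9.80392 minutes.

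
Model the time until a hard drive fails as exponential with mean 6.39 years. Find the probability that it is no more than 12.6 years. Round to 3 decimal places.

The rate is λ = 1/6.39 = 0.156495 per year.
P(X ≤ 12.6) = 1 − e^(−λ·12.6) = 1 − e^(−1.9718) ≈ 0.861.

0.861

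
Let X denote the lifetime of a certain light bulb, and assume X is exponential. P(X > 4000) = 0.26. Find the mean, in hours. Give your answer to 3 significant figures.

e^(−λ·4000) = 0.26 ⇒ λ = −ln(0.26)/4000 = 0.000336768.
Mean = 1/λ = 2969.4 hours.

2970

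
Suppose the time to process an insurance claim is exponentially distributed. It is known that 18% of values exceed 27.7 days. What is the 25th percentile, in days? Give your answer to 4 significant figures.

4.647

e^(−λ·27.7) = 0.18 ⇒ λ = −ln(0.18)/27.7 = 0.0619061.
25th percentile: 1 − e^(−λt) = 0.25, t = −ln(0.75)/λ = 4.64707 days.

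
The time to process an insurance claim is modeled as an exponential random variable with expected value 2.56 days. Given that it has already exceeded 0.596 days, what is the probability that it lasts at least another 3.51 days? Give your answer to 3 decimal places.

The rate is λ = 1/2.56 = 0.390625 per day.
The exponential is memoryless, so the remaining time is again Exp(λ): the condition X > 0.596 is irrelevant.
P(X > 3.51) = e^(−1.3711) ≈ 0.254.

0.254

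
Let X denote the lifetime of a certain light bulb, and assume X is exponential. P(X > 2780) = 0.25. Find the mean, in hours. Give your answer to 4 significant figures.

e^(−λ·2780) = 0.25 ⇒ λ = −ln(0.25)/2780 = 0.000498667.
Mean = 1/λ = 2005.35 hours.

2005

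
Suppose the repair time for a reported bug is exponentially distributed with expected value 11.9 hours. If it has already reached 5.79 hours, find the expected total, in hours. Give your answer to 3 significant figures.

17.7

The rate is λ = 1/11.9 = 0.0840336 per hour.
By memorylessness, E[X | X > 5.79] = 5.79 + 1/λ = 5.79 + 11.9 = 17.69 hours.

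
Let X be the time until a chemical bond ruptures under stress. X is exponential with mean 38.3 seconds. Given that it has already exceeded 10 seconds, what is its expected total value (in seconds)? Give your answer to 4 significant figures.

48.30

The rate is λ = 1/38.3 = 0.0261097 per second.
By memorylessness, E[X | X > 10] = 10 + 1/λ = 10 + 38.3 = 48.3 seconds.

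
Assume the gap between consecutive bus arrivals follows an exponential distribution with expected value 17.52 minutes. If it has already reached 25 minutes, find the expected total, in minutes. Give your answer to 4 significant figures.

The rate is λ = 1/17.52 = 0.0570776 per minute.
By memorylessness, E[X | X > 25] = 25 + 1/λ = 25 + 17.52 = 42.52 minutes.

42.52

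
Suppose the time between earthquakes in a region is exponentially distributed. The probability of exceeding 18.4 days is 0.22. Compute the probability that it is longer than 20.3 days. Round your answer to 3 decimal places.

0.188

e^(−λ·18.4) = 0.22 ⇒ λ = −ln(0.22)/18.4 = 0.0822896.
P(X > 20.3) = e^(−0.0822896·20.3) = e^(−1.6705) ≈ 0.188.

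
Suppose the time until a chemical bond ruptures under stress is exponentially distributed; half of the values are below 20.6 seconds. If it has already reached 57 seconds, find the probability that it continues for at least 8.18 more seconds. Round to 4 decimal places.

For an exponential, median = ln(2)/λ, so λ = ln 2 / 20.6 = 0.0336479 per second.
P(X > s+t | X > s) = e^(−λ(s+t))/e^(−λs) = e^(−λt), independent of s = 57.
P(X > 8.18) = e^(−0.27524) ≈ 0.7594.

0.7594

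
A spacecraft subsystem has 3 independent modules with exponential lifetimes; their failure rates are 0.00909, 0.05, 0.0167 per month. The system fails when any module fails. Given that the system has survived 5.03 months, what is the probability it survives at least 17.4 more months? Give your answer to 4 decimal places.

Time to first failure ~ Exp(Σλ) with Σλ = 0.07579.
By memorylessness, P(T > 5.03+17.4 | T > 5.03) = P(T > 17.4) = e^(−0.07579·17.4) ≈ 0.2675.

0.2675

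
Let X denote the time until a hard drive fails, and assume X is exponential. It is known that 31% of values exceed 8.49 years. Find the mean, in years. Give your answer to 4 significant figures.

e^(−λ·8.49) = 0.31 ⇒ λ = −ln(0.31)/8.49 = 0.137949.
Mean = 1/λ = 7.24908 years.

7.249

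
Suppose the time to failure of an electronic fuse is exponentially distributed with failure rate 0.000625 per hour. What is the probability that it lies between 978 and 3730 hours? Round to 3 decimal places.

0.445

P(978 < X < 3730) = e^(−λ·978) − e^(−λ·3730) = 0.54267 − 0.09717 ≈ 0.445.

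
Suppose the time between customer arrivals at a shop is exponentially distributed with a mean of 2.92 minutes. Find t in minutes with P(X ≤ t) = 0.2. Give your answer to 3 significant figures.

0.652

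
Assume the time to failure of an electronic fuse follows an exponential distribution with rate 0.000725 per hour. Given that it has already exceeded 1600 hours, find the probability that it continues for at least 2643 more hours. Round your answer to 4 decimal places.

P(X > s+t | X > s) = e^(−λ(s+t))/e^(−λs) = e^(−λt), independent of s = 1600.
P(X > 2643) = e^(−1.9162) ≈ 0.1472.

0.1472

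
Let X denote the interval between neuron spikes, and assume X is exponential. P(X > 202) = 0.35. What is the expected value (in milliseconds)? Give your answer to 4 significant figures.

192.4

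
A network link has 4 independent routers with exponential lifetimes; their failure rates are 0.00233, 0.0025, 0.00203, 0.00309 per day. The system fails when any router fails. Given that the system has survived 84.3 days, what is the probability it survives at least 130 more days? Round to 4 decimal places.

Time to first failure ~ Exp(Σλ) with Σλ = 0.00995.
By memorylessness, P(T > 84.3+130 | T > 84.3) = P(T > 130) = e^(−0.00995·130) ≈ 0.2743.

0.2743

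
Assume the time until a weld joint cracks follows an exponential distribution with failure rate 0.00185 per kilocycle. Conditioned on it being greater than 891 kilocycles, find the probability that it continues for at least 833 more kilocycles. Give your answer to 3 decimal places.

0.214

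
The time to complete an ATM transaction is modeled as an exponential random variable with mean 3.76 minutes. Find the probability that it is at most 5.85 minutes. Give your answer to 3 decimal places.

0.789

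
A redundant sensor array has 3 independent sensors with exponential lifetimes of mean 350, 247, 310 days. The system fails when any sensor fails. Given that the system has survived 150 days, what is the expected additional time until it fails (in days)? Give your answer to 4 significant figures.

98.70

First-failure rate Σλ = 1/350 + 1/247 + 1/310 = 0.0101315.
By memorylessness the expected residual is 1/Σλ = 98.7018 days, regardless of the 150 already elapsed.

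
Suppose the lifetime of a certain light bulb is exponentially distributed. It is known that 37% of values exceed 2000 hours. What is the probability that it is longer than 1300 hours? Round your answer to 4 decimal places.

e^(−λ·2000) = 0.37 ⇒ λ = −ln(0.37)/2000 = 0.000497126.
P(X > 1300) = e^(−0.000497126·1300) = e^(−0.64626) ≈ 0.5240.

0.5240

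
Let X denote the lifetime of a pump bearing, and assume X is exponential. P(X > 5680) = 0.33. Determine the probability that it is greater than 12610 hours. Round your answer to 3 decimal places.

0.085

e^(−λ·5680) = 0.33 ⇒ λ = −ln(0.33)/5680 = 0.000195187.
P(X > 12610) = e^(−0.000195187·12610) = e^(−2.4613) ≈ 0.085.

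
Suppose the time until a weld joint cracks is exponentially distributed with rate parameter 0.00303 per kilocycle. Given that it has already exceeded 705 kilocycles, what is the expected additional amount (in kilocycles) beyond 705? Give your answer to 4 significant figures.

By memorylessness, the remaining amount past any threshold is again Exp(λ) with mean 1/λ = 330.033 kilocycles.

330.0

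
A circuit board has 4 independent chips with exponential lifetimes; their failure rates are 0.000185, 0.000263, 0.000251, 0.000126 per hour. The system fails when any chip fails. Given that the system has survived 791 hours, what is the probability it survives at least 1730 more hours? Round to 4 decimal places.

0.2400

Time to first failure ~ Exp(Σλ) with Σλ = 0.000825.
By memorylessness, P(T > 791+1730 | T > 791) = P(T > 1730) = e^(−0.000825·1730) ≈ 0.2400.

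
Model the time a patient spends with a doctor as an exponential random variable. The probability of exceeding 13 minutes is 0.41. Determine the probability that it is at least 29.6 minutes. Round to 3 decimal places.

e^(−λ·13) = 0.41 ⇒ λ = −ln(0.41)/13 = 0.0685845.
P(X > 29.6) = e^(−0.0685845·29.6) = e^(−2.0301) ≈ 0.131.

0.131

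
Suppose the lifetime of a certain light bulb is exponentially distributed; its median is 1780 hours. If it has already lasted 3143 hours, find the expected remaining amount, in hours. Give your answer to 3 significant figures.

2570

For an exponential, median = ln(2)/λ, so λ = ln 2 / 1780 = 0.000389409 per hour.
By memorylessness, the remaining amount past any threshold is again Exp(λ) with mean 1/λ = 2568 hours.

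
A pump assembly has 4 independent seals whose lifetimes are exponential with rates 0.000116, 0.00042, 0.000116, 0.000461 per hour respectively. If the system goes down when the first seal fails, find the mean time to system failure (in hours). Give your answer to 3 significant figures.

898

The time to first failure is exponential with rate Σλ = 0.000116 + 0.00042 + 0.000116 + 0.000461 = 0.001113.
E[min] = 1/Σλ = 1/0.001113 = 898.473 hours.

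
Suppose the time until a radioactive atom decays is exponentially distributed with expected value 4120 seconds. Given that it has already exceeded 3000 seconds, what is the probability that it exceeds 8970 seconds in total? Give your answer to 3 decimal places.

The rate is λ = 1/4120 = 0.000242718 per second.
By the memoryless property, P(X > 3000+5970 | X > 3000) = P(X > 5970).
P(X > 5970) = e^(−1.449) ≈ 0.235.

0.235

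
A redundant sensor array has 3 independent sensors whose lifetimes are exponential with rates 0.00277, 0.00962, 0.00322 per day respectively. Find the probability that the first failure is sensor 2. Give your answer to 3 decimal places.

0.616

The time to first failure is exponential with rate Σλ = 0.00277 + 0.00962 + 0.00322 = 0.01561.
P(sensor 2 first) = λ_2/Σλ = 0.00962/0.01561 ≈ 0.616.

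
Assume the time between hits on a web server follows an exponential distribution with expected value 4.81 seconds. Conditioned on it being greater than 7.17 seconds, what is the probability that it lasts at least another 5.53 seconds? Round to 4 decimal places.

0.3167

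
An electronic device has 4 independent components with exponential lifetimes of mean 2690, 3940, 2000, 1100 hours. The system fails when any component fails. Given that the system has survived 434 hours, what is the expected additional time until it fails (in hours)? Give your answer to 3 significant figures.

491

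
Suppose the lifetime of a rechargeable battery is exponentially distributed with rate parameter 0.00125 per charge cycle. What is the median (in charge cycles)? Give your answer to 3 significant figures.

Set 1 − e^(−λt) = 0.5, so t = −ln(0.5)/λ = 0.69315/0.00125 ≈ 554.518 charge cycles.

555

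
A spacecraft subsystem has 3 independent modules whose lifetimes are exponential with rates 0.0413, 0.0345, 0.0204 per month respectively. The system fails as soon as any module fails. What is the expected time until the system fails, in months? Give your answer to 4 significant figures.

The time to first failure is exponential with rate Σλ = 0.0413 + 0.0345 + 0.0204 = 0.0962.
E[min] = 1/Σλ = 1/0.0962 = 10.395 months.

10.40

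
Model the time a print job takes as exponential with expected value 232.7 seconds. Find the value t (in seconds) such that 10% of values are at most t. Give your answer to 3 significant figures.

The rate is λ = 1/232.7 = 0.00429738 per second.
Set 1 − e^(−λt) = 0.1, so t = −ln(0.9)/λ = 0.10536/0.00429738 ≈ 24.5174 seconds.

24.5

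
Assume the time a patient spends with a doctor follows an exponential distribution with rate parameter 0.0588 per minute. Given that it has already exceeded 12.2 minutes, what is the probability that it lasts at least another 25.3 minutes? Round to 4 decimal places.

P(X > s+t | X > s) = e^(−λ(s+t))/e^(−λs) = e^(−λt), independent of s = 12.2.
P(X > 25.3) = e^(−1.4876) ≈ 0.2259.

0.2259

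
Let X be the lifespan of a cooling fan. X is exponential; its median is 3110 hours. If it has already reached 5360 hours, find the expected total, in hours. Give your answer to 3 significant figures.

9850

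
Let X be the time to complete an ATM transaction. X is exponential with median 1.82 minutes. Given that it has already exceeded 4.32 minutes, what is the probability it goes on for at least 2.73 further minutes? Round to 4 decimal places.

0.3536

For an exponential, median = ln(2)/λ, so λ = ln 2 / 1.82 = 0.38085 per minute.
By the memoryless property, P(X > 4.32+2.73 | X > 4.32) = P(X > 2.73).
P(X > 2.73) = e^(−1.0397) ≈ 0.3536.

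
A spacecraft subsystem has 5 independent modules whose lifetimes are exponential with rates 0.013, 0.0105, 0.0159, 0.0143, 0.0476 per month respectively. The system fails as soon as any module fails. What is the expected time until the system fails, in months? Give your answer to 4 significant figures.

9.872

The time to first failure is exponential with rate Σλ = 0.013 + 0.0105 + 0.0159 + 0.0143 + 0.0476 = 0.1013.
E[min] = 1/Σλ = 1/0.1013 = 9.87167 months.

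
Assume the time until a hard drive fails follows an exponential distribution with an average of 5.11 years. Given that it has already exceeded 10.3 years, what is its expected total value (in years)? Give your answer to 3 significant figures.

The rate is λ = 1/5.11 = 0.195695 per year.
By memorylessness, E[X | X > 10.3] = 10.3 + 1/λ = 10.3 + 5.11 = 15.41 years.

15.4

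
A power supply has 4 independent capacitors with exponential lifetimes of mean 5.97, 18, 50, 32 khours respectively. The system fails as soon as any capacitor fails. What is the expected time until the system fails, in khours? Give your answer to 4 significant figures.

3.646

The first failure time is exponential with rate Σλ_i = 1/5.97 + 1/18 + 1/50 + 1/32 = 0.27431 per khour.
E[min] = 1/Σλ = 1/0.27431 = 3.64551 khours.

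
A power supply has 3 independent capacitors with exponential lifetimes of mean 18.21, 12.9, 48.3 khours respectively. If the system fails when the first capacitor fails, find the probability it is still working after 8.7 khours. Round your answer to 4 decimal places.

The first failure time is exponential with rate Σλ_i = 1/18.21 + 1/12.9 + 1/48.3 = 0.153138 per khour.
P(min > 8.7) = e^(−0.153138·8.7) = e^(−1.3323) ≈ 0.2639.

0.2639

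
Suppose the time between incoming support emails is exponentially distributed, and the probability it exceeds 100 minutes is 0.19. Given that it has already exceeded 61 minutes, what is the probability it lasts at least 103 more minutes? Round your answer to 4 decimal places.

0.1808

From e^(−λ·100) = 0.19, λ = −ln(0.19)/100 = 0.0166073.
Memoryless: P(X > 61+103 | X > 61) = P(X > 103) = e^(−0.0166073·103) ≈ 0.1808.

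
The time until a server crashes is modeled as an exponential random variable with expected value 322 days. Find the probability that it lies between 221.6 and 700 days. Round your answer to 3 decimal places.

0.389

The rate is λ = 1/322 = 0.00310559 per day.
P(221.6 < X < 700) = e^(−λ·221.6) − e^(−λ·700) = 0.50248 − 0.11373 ≈ 0.389.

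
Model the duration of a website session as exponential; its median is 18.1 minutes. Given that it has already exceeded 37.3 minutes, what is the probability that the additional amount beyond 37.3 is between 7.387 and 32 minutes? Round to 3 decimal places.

0.460

For an exponential, median = ln(2)/λ, so λ = ln 2 / 18.1 = 0.0382954 per minute.
Memoryless: the residual past 37.3 is again Exp(λ).
P(7.387 < residual < 32) = e^(−λ·7.387) − e^(−λ·32) = 0.75360 − 0.29362 ≈ 0.460.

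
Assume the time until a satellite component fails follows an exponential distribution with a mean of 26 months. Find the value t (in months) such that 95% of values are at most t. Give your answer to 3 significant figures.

77.9

The rate is λ = 1/26 = 0.0384615 per month.
Set 1 − e^(−λt) = 0.95, so t = −ln(0.05)/λ = 2.9957/0.0384615 ≈ 77.889 months.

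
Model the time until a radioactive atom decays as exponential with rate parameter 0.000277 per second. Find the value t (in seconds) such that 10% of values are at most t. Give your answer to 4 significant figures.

380.4

Set 1 − e^(−λt) = 0.1, so t = −ln(0.9)/λ = 0.10536/0.000277 ≈ 380.363 seconds.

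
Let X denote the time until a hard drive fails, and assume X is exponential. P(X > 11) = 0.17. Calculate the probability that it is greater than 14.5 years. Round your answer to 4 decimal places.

0.0967

e^(−λ·11) = 0.17 ⇒ λ = −ln(0.17)/11 = 0.161087.
P(X > 14.5) = e^(−0.161087·14.5) = e^(−2.3358) ≈ 0.0967.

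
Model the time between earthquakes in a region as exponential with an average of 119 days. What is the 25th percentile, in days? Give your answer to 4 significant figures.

34.23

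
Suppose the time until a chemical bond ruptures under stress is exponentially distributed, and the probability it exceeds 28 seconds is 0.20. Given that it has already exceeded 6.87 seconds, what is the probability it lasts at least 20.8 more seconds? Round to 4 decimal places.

From e^(−λ·28) = 0.20, λ = −ln(0.20)/28 = 0.0574799.
Memoryless: P(X > 6.87+20.8 | X > 6.87) = P(X > 20.8) = e^(−0.0574799·20.8) ≈ 0.3025.

0.3025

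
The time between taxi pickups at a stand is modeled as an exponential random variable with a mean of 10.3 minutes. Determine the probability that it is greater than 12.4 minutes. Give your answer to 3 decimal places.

0.300

The rate is λ = 1/10.3 = 0.0970874 per minute.
P(X > 12.4) = e^(−λ·12.4) = e^(−1.2039) ≈ 0.300.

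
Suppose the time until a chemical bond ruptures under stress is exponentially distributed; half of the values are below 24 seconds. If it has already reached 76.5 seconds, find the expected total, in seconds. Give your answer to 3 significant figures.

111

For an exponential, median = ln(2)/λ, so λ = ln 2 / 24 = 0.0288811 per second.
By memorylessness, E[X | X > 76.5] = 76.5 + 1/λ = 76.5 + 34.6247 = 111.125 seconds.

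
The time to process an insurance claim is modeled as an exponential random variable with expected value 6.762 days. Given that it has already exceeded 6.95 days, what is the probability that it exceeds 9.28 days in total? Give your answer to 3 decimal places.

0.709

The rate is λ = 1/6.762 = 0.147885 per day.
By the memoryless property, P(X > 6.95+2.33 | X > 6.95) = P(X > 2.33).
P(X > 2.33) = e^(−0.34457) ≈ 0.709.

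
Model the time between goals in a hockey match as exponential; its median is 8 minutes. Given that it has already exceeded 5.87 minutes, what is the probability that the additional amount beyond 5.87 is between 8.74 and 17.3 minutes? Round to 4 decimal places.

0.2456

For an exponential, median = ln(2)/λ, so λ = ln 2 / 8 = 0.0866434 per minute.
Memoryless: the residual past 5.87 is again Exp(λ).
P(8.74 < residual < 17.3) = e^(−λ·8.74) − e^(−λ·17.3) = 0.46895 − 0.22337 ≈ 0.2456.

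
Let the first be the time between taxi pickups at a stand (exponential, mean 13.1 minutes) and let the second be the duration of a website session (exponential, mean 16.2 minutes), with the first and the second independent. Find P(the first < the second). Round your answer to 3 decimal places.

λ_1 = 1/13.1 = 0.0763359, λ_2 = 1/16.2 = 0.0617284.
For independent exponentials, P(the first < the second) = λ_1/(λ_1+λ_2) = 0.0763359/0.138064 ≈ 0.553.

0.553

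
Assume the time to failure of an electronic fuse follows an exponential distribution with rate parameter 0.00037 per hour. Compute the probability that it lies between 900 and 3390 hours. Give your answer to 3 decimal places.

0.431

P(900 < X < 3390) = e^(−λ·900) − e^(−λ·3390) = 0.71677 − 0.28528 ≈ 0.431.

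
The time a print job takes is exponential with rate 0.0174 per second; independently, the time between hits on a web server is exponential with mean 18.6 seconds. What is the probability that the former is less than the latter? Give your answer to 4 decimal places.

0.2445

λ_1 = 0.0174, λ_2 = 1/18.6 = 0.0537634.
For independent exponentials, P(the former < the latter) = λ_1/(λ_1+λ_2) = 0.0174/0.0711634 ≈ 0.2445.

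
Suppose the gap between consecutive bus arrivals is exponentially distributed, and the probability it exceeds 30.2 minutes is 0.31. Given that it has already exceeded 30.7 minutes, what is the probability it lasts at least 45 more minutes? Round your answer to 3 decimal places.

0.175

From e^(−λ·30.2) = 0.31, λ = −ln(0.31)/30.2 = 0.0387809.
Memoryless: P(X > 30.7+45 | X > 30.7) = P(X > 45) = e^(−0.0387809·45) ≈ 0.175.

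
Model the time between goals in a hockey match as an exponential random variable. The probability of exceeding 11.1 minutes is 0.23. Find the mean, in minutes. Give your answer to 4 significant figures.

e^(−λ·11.1) = 0.23 ⇒ λ = −ln(0.23)/11.1 = 0.132403.
Mean = 1/λ = 7.55269 minutes.

7.553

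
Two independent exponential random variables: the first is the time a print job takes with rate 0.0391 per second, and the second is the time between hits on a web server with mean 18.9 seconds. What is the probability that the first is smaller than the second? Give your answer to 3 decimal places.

λ_1 = 0.0391, λ_2 = 1/18.9 = 0.0529101.
For independent exponentials, P(the first < the second) = λ_1/(λ_1+λ_2) = 0.0391/0.0920101 ≈ 0.425.

0.425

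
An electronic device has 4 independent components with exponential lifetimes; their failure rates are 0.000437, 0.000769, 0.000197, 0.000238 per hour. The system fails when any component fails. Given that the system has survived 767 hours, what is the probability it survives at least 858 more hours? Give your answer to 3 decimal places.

Time to first failure ~ Exp(Σλ) with Σλ = 0.001641.
By memorylessness, P(T > 767+858 | T > 767) = P(T > 858) = e^(−0.001641·858) ≈ 0.245.

0.245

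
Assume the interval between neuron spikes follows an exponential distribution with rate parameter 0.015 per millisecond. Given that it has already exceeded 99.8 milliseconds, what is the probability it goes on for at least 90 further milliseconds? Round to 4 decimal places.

The exponential is memoryless, so the remaining time is again Exp(λ): the condition X > 99.8 is irrelevant.
P(X > 90) = e^(−1.35) ≈ 0.2592.

0.2592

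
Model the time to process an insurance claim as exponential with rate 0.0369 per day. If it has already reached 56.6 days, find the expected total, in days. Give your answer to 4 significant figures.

83.70

By memorylessness, E[X | X > 56.6] = 56.6 + 1/λ = 56.6 + 27.1003 = 83.7003 days.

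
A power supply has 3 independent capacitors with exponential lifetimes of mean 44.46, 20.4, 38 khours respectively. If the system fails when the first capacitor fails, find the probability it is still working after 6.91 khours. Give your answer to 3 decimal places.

The first failure time is exponential with rate Σλ_i = 1/44.46 + 1/20.4 + 1/38 = 0.0978275 per khour.
P(min > 6.91) = e^(−0.0978275·6.91) = e^(−0.67599) ≈ 0.509.

0.509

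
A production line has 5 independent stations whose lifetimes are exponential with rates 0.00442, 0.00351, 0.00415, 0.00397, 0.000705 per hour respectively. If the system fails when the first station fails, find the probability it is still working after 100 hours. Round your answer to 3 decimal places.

The time to first failure is exponential with rate Σλ = 0.00442 + 0.00351 + 0.00415 + 0.00397 + 0.000705 = 0.016755.
P(min > 100) = e^(−0.016755·100) = e^(−1.6755) ≈ 0.187.

0.187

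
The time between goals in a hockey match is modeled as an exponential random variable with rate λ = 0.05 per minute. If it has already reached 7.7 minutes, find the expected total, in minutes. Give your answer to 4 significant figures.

27.70

By memorylessness, E[X | X > 7.7] = 7.7 + 1/λ = 7.7 + 20 = 27.7 minutes.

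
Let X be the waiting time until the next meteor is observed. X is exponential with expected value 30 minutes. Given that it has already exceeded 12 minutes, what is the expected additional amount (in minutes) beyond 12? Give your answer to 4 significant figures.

30.00

The rate is λ = 1/30 = 0.0333333 per minute.
By memorylessness, the remaining amount past any threshold is again Exp(λ) with mean 1/λ = 30 minutes.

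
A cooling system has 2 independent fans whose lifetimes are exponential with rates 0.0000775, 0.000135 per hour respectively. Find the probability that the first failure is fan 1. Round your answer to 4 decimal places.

The time to first failure is exponential with rate Σλ = 0.0000775 + 0.000135 = 0.0002125.
P(fan 1 first) = λ_1/Σλ = 0.0000775/0.0002125 ≈ 0.3647.

0.3647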